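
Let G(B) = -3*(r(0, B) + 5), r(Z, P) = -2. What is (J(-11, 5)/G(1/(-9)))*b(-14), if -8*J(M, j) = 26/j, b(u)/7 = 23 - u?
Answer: 3367/180 ≈ 18.706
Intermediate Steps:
b(u) = 161 - 7*u (b(u) = 7*(23 - u) = 161 - 7*u)
J(M, j) = -13/(4*j)
G(B) = -9 (G(B) = -3*(-2 + 5) = -3*3 = -9)
(J(-11, 5)/G(1/(-9)))*b(-14) = (-13/4/5/(-9))*(161 - 7*(-14)) = (-13/4*⅕*(-⅑))*(161 + 98) = -13/20*(-⅑)*259 = (13/180)*259 = 3367/180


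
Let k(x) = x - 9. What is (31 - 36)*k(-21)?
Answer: 150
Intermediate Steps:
k(x) = -9 + x
(31 - 36)*k(-21) = (31 - 36)*(-9 - 21) = -5*(-30) = 150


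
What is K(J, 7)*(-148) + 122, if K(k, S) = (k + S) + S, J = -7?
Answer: -914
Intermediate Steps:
K(k, S) = k + 2*S (K(k, S) = (S + k) + S = k + 2*S)
K(J, 7)*(-148) + 122 = (-7 + 2*7)*(-148) + 122 = (-7 + 14)*(-148) + 122 = 7*(-148) + 122 = -1036 + 122 = -914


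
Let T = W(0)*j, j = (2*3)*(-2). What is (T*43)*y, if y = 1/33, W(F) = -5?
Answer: 860/11 ≈ 78.182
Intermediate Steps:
j = -12 (j = 6*(-2) = -12)
y = 1/33 ≈ 0.030303
T = 60 (T = -5*(-12) = 60)
(T*43)*y = (60*43)*(1/33) = 2580*(1/33) = 860/11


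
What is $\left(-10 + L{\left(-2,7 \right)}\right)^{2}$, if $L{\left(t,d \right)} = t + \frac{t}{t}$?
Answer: $121$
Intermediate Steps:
$L{\left(t,d \right)} = 1 + t$ ($L{\left(t,d \right)} = t + 1 = 1 + t$)
$\left(-10 + L{\left(-2,7 \right)}\right)^{2} = \left(-10 + \left(1 - 2\right)\right)^{2} = \left(-10 - 1\right)^{2} = \left(-11\right)^{2} = 121$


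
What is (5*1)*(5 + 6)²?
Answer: 605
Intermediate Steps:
(5*1)*(5 + 6)² = 5*11² = 5*121 = 605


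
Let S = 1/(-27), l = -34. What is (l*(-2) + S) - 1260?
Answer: -32185/27 ≈ -1192.0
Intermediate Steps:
S = -1/27 ≈ -0.037037
(l*(-2) + S) - 1260 = (-34*(-2) - 1/27) - 1260 = (68 - 1/27) - 1260 = 1835/27 - 1260 = -32185/27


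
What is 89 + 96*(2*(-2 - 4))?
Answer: -1063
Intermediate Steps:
89 + 96*(2*(-2 - 4)) = 89 + 96*(2*(-6)) = 89 + 96*(-12) = 89 - 1152 = -1063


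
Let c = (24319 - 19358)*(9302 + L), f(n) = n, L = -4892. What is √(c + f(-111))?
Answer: √21877899 ≈ 4677.4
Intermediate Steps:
c = 21878010 (c = (24319 - 19358)*(9302 - 4892) = 4961*4410 = 21878010)
√(c + f(-111)) = √(21878010 - 111) = √21877899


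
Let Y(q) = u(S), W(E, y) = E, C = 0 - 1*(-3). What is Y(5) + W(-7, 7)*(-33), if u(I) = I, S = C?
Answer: 234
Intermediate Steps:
C = 3 (C = 0 + 3 = 3)
S = 3
Y(q) = 3
Y(5) + W(-7, 7)*(-33) = 3 - 7*(-33) = 3 + 231 = 234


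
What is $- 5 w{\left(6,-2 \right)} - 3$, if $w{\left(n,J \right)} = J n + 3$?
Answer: $42$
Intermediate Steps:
$w{\left(n,J \right)} = 3 + J n$
$- 5 w{\left(6,-2 \right)} - 3 = - 5 \left(3 - 12\right) - 3 = \left(-5\right) \left(-9\right) - 3 = 45 - 3 = 42$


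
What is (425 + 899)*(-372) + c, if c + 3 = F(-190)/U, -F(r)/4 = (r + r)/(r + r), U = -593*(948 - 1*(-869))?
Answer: -530692794407/1077481 ≈ -4.9253e+5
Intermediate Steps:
U = -1077481 (U = -593*(948 + 869) = -593*1817 = -1077481)
F(r) = -4 (F(r) = -4*(r + r)/(r + r) = -4*2*r/(2*r) = -4*2*r*1/(2*r) = -4*1 = -4)
c = -3232439/1077481 (c = -3 - 4/(-1077481) = -3 - 4*(-1/1077481) = -3 + 4/1077481 = -3232439/1077481 ≈ -3.0000)
(425 + 899)*(-372) + c = (425 + 899)*(-372) - 3232439/1077481 = 1324*(-372) - 3232439/1077481 = -492528 - 3232439/1077481 = -530692794407/1077481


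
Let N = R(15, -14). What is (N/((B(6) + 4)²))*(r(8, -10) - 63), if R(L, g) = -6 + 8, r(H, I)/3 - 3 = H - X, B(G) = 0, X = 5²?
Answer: -105/8 ≈ -13.125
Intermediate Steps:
X = 25
r(H, I) = -66 + 3*H (r(H, I) = 9 + 3*(H - 1*25) = 9 + 3*(H - 25) = 9 + 3*(-25 + H) = 9 + (-75 + 3*H) = -66 + 3*H)
R(L, g) = 2
N = 2
(N/((B(6) + 4)²))*(r(8, -10) - 63) = (2/((0 + 4)²))*((-66 + 3*8) - 63) = (2/(4²))*((-66 + 24) - 63) = (2/16)*(-42 - 63) = (2*(1/16))*(-105) = (⅛)*(-105) = -105/8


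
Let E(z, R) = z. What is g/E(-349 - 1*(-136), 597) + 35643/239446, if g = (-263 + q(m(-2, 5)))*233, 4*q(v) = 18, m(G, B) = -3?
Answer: 7214772131/25500999 ≈ 282.92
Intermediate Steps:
q(v) = 9/2 (q(v) = (1/4)*18 = 9/2)
g = -120461/2 (g = (-263 + 9/2)*233 = -517/2*233 = -120461/2 ≈ -60231.)
g/E(-349 - 1*(-136), 597) + 35643/239446 = -120461/(2*(-349 - 1*(-136))) + 35643/239446 = -120461/(2*(-349 + 136)) + 35643*(1/239446) = -120461/2/(-213) + 35643/239446 = -120461/2*(-1/213) + 35643/239446 = 120461/426 + 35643/239446 = 7214772131/25500999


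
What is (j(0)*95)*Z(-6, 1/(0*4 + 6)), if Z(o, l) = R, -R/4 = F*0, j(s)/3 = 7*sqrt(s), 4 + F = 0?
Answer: 0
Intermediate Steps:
F = -4 (F = -4 + 0 = -4)
j(s) = 21*sqrt(s) (j(s) = 3*(7*sqrt(s)) = 21*sqrt(s))
R = 0 (R = -(-16)*0 = -4*0 = 0)
Z(o, l) = 0
(j(0)*95)*Z(-6, 1/(0*4 + 6)) = ((21*sqrt(0))*95)*0 = ((21*0)*95)*0 = (0*95)*0 = 0*0 = 0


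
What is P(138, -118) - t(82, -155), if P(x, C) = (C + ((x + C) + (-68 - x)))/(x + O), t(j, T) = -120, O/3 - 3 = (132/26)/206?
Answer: 5806196/49233 ≈ 117.93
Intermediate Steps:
O = 12150/1339 (O = 9 + 3*((132/26)/206) = 9 + 3*((132*(1/26))*(1/206)) = 9 + 3*((66/13)*(1/206)) = 9 + 3*(33/1339) = 9 + 99/1339 = 12150/1339 ≈ 9.0739)
P(x, C) = (-68 + 2*C)/(12150/1339 + x) (P(x, C) = (C + ((x + C) + (-68 - x)))/(x + 12150/1339) = (C + ((C + x) + (-68 - x)))/(12150/1339 + x) = (C + (-68 + C))/(12150/1339 + x) = (-68 + 2*C)/(12150/1339 + x))
P(138, -118) - t(82, -155) = 2678*(-34 - 118)/(12150 + 1339*138) - 1*(-120) = 2678*(-152)/(12150 + 184782) + 120 = 2678*(-152)/196932 + 120 = 2678*(1/196932)*(-152) + 120 = -101764/49233 + 120 = 5806196/49233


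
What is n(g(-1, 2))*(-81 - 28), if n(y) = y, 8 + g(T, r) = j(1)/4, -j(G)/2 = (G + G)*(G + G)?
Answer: 1090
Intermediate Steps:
j(G) = -8*G² (j(G) = -2*(G + G)*(G + G) = -2*2*G*2*G = -8*G²)
g(T, r) = -10 (g(T, r) = -8 - 8*1²/4 = -8 - 8*1*(¼) = -8 - 8*¼ = -8 - 2 = -10)
n(g(-1, 2))*(-81 - 28) = -10*(-81 - 28) = -10*(-109) = 1090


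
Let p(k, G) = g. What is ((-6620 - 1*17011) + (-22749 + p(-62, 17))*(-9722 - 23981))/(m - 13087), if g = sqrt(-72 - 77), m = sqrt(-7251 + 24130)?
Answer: (-766685916 + 33703*I*sqrt(149))/(13087 - sqrt(16879)) ≈ -59171.0 + 31.751*I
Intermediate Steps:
m = sqrt(16879) ≈ 129.92
g = I*sqrt(149) (g = sqrt(-149) = I*sqrt(149) ≈ 12.207*I)
p(k, G) = I*sqrt(149)
((-6620 - 1*17011) + (-22749 + p(-62, 17))*(-9722 - 23981))/(m - 13087) = ((-6620 - 1*17011) + (-22749 + I*sqrt(149))*(-9722 - 23981))/(sqrt(16879) - 13087) = ((-6620 - 17011) + (-22749 + I*sqrt(149))*(-33703))/(-13087 + sqrt(16879)) = (-23631 + (766709547 - 33703*I*sqrt(149)))/(-13087 + sqrt(16879)) = (766685916 - 33703*I*sqrt(149))/(-13087 + sqrt(16879))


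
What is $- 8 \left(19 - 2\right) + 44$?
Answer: $-92$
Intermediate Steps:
$- 8 \left(19 - 2\right) + 44 = \left(-8\right) 17 + 44 = -136 + 44 = -92$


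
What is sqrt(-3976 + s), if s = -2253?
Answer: I*sqrt(6229) ≈ 78.924*I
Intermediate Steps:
sqrt(-3976 + s) = sqrt(-3976 - 2253) = sqrt(-6229) = I*sqrt(6229)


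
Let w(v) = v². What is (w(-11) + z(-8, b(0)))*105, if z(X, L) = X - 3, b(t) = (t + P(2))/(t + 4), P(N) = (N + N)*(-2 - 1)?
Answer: 11550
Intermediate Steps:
P(N) = -6*N (P(N) = (2*N)*(-3) = -6*N)
b(t) = (-12 + t)/(4 + t) (b(t) = (t - 6*2)/(t + 4) = (t - 12)/(4 + t) = (-12 + t)/(4 + t))
z(X, L) = -3 + X
(w(-11) + z(-8, b(0)))*105 = ((-11)² + (-3 - 8))*105 = (121 - 11)*105 = 110*105 = 11550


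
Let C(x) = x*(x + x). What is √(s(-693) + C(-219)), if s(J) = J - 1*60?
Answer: √95169 ≈ 308.49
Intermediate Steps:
s(J) = -60 + J (s(J) = J - 60 = -60 + J)
C(x) = 2*x² (C(x) = x*(2*x) = 2*x²)
√(s(-693) + C(-219)) = √((-60 - 693) + 2*(-219)²) = √(-753 + 2*47961) = √(-753 + 95922) = √95169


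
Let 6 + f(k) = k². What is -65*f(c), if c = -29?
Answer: -54275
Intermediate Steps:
f(k) = -6 + k²
-65*f(c) = -65*(-6 + (-29)²) = -65*(-6 + 841) = -65*835 = -54275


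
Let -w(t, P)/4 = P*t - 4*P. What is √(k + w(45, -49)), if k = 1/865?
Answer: 3*√668081885/865 ≈ 89.644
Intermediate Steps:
k = 1/865 ≈ 0.0011561
w(t, P) = 16*P - 4*P*t (w(t, P) = -4*(P*t - 4*P) = -4*(-4*P + P*t) = 16*P - 4*P*t)
√(k + w(45, -49)) = √(1/865 + 4*(-49)*(4 - 1*45)) = √(1/865 + 4*(-49)*(4 - 45)) = √(1/865 + 4*(-49)*(-41)) = √(1/865 + 8036) = √(6951141/865) = 3*√668081885/865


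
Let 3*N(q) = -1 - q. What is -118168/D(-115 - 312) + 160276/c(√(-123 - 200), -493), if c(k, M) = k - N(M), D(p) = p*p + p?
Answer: -265808805940/275066141 - 160276*I*√323/27219 ≈ -966.34 - 105.83*I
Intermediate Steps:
D(p) = p + p² (D(p) = p² + p = p + p²)
N(q) = -⅓ - q/3 (N(q) = (-1 - q)/3 = -⅓ - q/3)
c(k, M) = ⅓ + k + M/3 (c(k, M) = k - (-⅓ - M/3) = k + (⅓ + M/3) = ⅓ + k + M/3)
-118168/D(-115 - 312) + 160276/c(√(-123 - 200), -493) = -118168*1/((1 + (-115 - 312))*(-115 - 312)) + 160276/(⅓ + √(-123 - 200) + (⅓)*(-493)) = -118168*(-1/(427*(1 - 427))) + 160276/(⅓ + √(-323) - 493/3) = -118168/((-427*(-426))) + 160276/(⅓ + I*√323 - 493/3) = -118168/181902 + 160276/(-164 + I*√323) = -118168*1/181902 + 160276/(-164 + I*√323) = -59084/90951 + 160276/(-164 + I*√323)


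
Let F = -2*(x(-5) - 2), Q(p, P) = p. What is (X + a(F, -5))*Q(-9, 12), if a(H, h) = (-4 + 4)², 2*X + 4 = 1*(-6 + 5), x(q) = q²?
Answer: 45/2 ≈ 22.500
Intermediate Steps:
X = -5/2 (X = -2 + (1*(-6 + 5))/2 = -2 + (1*(-1))/2 = -2 + (½)*(-1) = -2 - ½ = -5/2 ≈ -2.5000)
F = -46 (F = -2*((-5)² - 2) = -2*(25 - 2) = -2*23 = -46)
a(H, h) = 0 (a(H, h) = 0² = 0)
(X + a(F, -5))*Q(-9, 12) = (-5/2 + 0)*(-9) = -5/2*(-9) = 45/2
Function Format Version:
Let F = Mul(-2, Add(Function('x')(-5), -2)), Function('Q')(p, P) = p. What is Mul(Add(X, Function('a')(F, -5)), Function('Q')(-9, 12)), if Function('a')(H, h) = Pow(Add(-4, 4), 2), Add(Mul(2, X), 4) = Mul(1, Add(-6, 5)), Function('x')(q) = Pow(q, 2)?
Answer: Rational(45, 2) ≈ 22.500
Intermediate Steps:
X = Rational(-5, 2) (X = Add(-2, Mul(Rational(1, 2), Mul(1, Add(-6, 5)))) = Add(-2, Mul(Rational(1, 2), Mul(1, -1))) = Add(-2, Mul(Rational(1, 2), -1)) = Add(-2, Rational(-1, 2)) = Rational(-5, 2) ≈ -2.5000)
F = -46 (F = Mul(-2, Add(Pow(-5, 2), -2)) = Mul(-2, Add(25, -2)) = Mul(-2, 23) = -46)
Function('a')(H, h) = 0 (Function('a')(H, h) = Pow(0, 2) = 0)
Mul(Add(X, Function('a')(F, -5)), Function('Q')(-9, 12)) = Mul(Add(Rational(-5, 2), 0), -9) = Mul(Rational(-5, 2), -9) = Rational(45, 2)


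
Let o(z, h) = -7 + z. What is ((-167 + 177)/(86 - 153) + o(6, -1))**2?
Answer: 5929/4489 ≈ 1.3208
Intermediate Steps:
((-167 + 177)/(86 - 153) + o(6, -1))**2 = ((-167 + 177)/(86 - 153) + (-7 + 6))**2 = (10/(-67) - 1)**2 = (10*(-1/67) - 1)**2 = (-10/67 - 1)**2 = (-77/67)**2 = 5929/4489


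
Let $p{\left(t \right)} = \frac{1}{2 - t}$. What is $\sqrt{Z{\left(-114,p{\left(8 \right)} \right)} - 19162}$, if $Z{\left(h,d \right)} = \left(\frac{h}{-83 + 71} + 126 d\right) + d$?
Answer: $\frac{i \sqrt{172563}}{3} \approx 138.47 i$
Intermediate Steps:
$Z{\left(h,d \right)} = 127 d - \frac{h}{12}$ ($Z{\left(h,d \right)} = \left(\frac{h}{-12} + 126 d\right) + d = \left(- \frac{h}{12} + 126 d\right) + d = \left(126 d - \frac{h}{12}\right) + d = 127 d - \frac{h}{12}$)
$\sqrt{Z{\left(-114,p{\left(8 \right)} \right)} - 19162} = \sqrt{\left(127 \left(- \frac{1}{-2 + 8}\right) - - \frac{19}{2}\right) - 19162} = \sqrt{\left(127 \left(- \frac{1}{6}\right) + \frac{19}{2}\right) - 19162} = \sqrt{\left(- \frac{127}{6} + \frac{19}{2}\right) - 19162} = \sqrt{- \frac{35}{3} - 19162} = \sqrt{- \frac{57521}{3}} = \frac{i \sqrt{172563}}{3}$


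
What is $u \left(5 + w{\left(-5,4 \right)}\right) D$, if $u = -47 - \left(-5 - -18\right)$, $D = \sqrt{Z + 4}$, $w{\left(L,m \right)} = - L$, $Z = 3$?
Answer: $- 600 \sqrt{7} \approx -1587.5$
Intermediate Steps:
$D = \sqrt{7}$ ($D = \sqrt{3 + 4} = \sqrt{7} \approx 2.6458$)
$u = -60$ ($u = -47 - \left(-5 + 18\right) = -47 - 13 = -60$)
$u \left(5 + w{\left(-5,4 \right)}\right) D = - 60 \left(5 - -5\right) \sqrt{7} = - 60 \left(5 + 5\right) \sqrt{7} = - 60 \cdot 10 \sqrt{7} = - 600 \sqrt{7}$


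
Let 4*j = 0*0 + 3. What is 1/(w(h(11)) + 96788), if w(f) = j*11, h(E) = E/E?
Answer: 4/387185 ≈ 1.0331e-5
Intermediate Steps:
h(E) = 1
j = 3/4 (j = (0*0 + 3)/4 = (0 + 3)/4 = (1/4)*3 = 3/4 ≈ 0.75000)
w(f) = 33/4 (w(f) = (3/4)*11 = 33/4)
1/(w(h(11)) + 96788) = 1/(33/4 + 96788) = 1/(387185/4) = 4/387185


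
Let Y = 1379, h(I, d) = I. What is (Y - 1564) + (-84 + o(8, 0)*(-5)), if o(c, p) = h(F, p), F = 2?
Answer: -279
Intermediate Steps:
o(c, p) = 2
(Y - 1564) + (-84 + o(8, 0)*(-5)) = (1379 - 1564) + (-84 + 2*(-5)) = -185 + (-84 - 10) = -185 - 94 = -279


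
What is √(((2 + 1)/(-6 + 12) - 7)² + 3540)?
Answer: √14329/2 ≈ 59.852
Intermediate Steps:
√(((2 + 1)/(-6 + 12) - 7)² + 3540) = √((3/6 - 7)² + 3540) = √((3*(⅙) - 7)² + 3540) = √((½ - 7)² + 3540) = √((-13/2)² + 3540) = √(169/4 + 3540) = √(14329/4) = √14329/2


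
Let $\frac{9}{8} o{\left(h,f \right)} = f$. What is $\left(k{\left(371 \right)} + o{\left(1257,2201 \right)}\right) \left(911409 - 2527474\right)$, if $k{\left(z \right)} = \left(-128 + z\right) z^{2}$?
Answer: $- \frac{486497743100875}{9} \approx -5.4055 \cdot 10^{13}$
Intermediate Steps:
$k{\left(z \right)} = z^{2} \left(-128 + z\right)$
$o{\left(h,f \right)} = \frac{8 f}{9}$
$\left(k{\left(371 \right)} + o{\left(1257,2201 \right)}\right) \left(911409 - 2527474\right) = \left(371^{2} \left(-128 + 371\right) + \frac{8}{9} \cdot 2201\right) \left(911409 - 2527474\right) = \left(137641 \cdot 243 + \frac{17608}{9}\right) \left(-1616065\right) = \left(33446763 + \frac{17608}{9}\right) \left(-1616065\right) = \frac{301038475}{9} \left(-1616065\right) = - \frac{486497743100875}{9}$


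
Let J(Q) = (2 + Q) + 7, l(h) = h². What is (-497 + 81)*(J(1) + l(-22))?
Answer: -205504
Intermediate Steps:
J(Q) = 9 + Q
(-497 + 81)*(J(1) + l(-22)) = (-497 + 81)*((9 + 1) + (-22)²) = -416*(10 + 484) = -416*494 = -205504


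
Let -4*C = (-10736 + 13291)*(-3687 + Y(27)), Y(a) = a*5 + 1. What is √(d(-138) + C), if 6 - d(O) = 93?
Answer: √9072457/2 ≈ 1506.0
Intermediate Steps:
Y(a) = 1 + 5*a (Y(a) = 5*a + 1 = 1 + 5*a)
C = 9072805/4 (C = -(-10736 + 13291)*(-3687 + (1 + 5*27))/4 = -2555*(-3687 + (1 + 135))/4 = -2555*(-3687 + 136)/4 = -2555*(-3551)/4 = -¼*(-9072805) = 9072805/4 ≈ 2.2682e+6)
d(O) = -87 (d(O) = 6 - 1*93 = 6 - 93 = -87)
√(d(-138) + C) = √(-87 + 9072805/4) = √(9072457/4) = √9072457/2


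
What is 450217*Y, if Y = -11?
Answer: -4952387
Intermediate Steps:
450217*Y = 450217*(-11) = -4952387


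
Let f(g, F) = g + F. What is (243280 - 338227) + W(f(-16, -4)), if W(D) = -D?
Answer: -94927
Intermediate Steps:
f(g, F) = F + g
(243280 - 338227) + W(f(-16, -4)) = (243280 - 338227) - (-4 - 16) = -94947 - 1*(-20) = -94947 + 20 = -94927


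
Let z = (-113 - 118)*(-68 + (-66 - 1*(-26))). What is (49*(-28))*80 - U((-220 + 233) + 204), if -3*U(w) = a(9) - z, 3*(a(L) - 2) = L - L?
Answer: -354226/3 ≈ -1.1808e+5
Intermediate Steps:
a(L) = 2 (a(L) = 2 + (L - L)/3 = 2 + (1/3)*0 = 2 + 0 = 2)
z = 24948 (z = -231*(-68 + (-66 + 26)) = -231*(-68 - 40) = -231*(-108) = 24948)
U(w) = 24946/3 (U(w) = -(2 - 1*24948)/3 = -(2 - 24948)/3 = -1/3*(-24946) = 24946/3)
(49*(-28))*80 - U((-220 + 233) + 204) = (49*(-28))*80 - 1*24946/3 = -1372*80 - 24946/3 = -109760 - 24946/3 = -354226/3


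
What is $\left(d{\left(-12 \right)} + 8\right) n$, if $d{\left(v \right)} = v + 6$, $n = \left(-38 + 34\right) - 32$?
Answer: $-72$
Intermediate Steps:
$n = -36$ ($n = -4 - 32 = -36$)
$d{\left(v \right)} = 6 + v$
$\left(d{\left(-12 \right)} + 8\right) n = \left(\left(6 - 12\right) + 8\right) \left(-36\right) = \left(-6 + 8\right) \left(-36\right) = 2 \left(-36\right) = -72$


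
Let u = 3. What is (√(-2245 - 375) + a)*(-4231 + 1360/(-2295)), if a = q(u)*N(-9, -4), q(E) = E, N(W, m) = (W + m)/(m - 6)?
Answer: -1485289/90 - 228506*I*√655/27 ≈ -16503.0 - 2.166e+5*I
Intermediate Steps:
N(W, m) = (W + m)/(-6 + m)
a = 39/10 (a = 3*((-9 - 4)/(-6 - 4)) = 3*(-13/(-10)) = 3*(-⅒*(-13)) = 3*(13/10) = 39/10 ≈ 3.9000)
(√(-2245 - 375) + a)*(-4231 + 1360/(-2295)) = (√(-2245 - 375) + 39/10)*(-4231 + 1360/(-2295)) = (√(-2620) + 39/10)*(-4231 + 1360*(-1/2295)) = (2*I*√655 + 39/10)*(-4231 - 16/27) = (39/10 + 2*I*√655)*(-114253/27) = -1485289/90 - 228506*I*√655/27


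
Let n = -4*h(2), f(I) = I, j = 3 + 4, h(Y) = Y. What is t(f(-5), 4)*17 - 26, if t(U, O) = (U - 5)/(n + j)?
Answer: 144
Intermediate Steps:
j = 7
n = -8 (n = -4*2 = -8)
t(U, O) = 5 - U (t(U, O) = (U - 5)/(-8 + 7) = (-5 + U)/(-1) = (-5 + U)*(-1) = 5 - U)
t(f(-5), 4)*17 - 26 = (5 - 1*(-5))*17 - 26 = (5 + 5)*17 - 26 = 10*17 - 26 = 170 - 26 = 144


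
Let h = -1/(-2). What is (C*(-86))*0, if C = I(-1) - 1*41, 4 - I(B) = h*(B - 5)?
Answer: 0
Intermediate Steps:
h = ½ (h = -1*(-½) = ½ ≈ 0.50000)
I(B) = 13/2 - B/2 (I(B) = 4 - (B - 5)/2 = 4 - (-5 + B)/2 = 4 - (-5/2 + B/2) = 4 + (5/2 - B/2) = 13/2 - B/2)
C = -34 (C = (13/2 - ½*(-1)) - 1*41 = (13/2 + ½) - 41 = 7 - 41 = -34)
(C*(-86))*0 = -34*(-86)*0 = 2924*0 = 0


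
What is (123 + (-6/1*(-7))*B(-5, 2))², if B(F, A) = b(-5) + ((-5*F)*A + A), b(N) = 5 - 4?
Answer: 5517801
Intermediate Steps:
b(N) = 1
B(F, A) = 1 + A - 5*A*F (B(F, A) = 1 + ((-5*F)*A + A) = 1 + (-5*A*F + A) = 1 + (A - 5*A*F) = 1 + A - 5*A*F)
(123 + (-6/1*(-7))*B(-5, 2))² = (123 + (-6/1*(-7))*(1 + 2 - 5*2*(-5)))² = (123 + (-6*1*(-7))*(1 + 2 + 50))² = (123 - 6*(-7)*53)² = (123 + 42*53)² = (123 + 2226)² = 2349² = 5517801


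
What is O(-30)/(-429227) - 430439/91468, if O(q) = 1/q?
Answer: -2771340564061/588908028540 ≈ -4.7059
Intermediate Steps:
O(-30)/(-429227) - 430439/91468 = 1/(-30*(-429227)) - 430439/91468 = -1/30*(-1/429227) - 430439*1/91468 = 1/12876810 - 430439/91468 = -2771340564061/588908028540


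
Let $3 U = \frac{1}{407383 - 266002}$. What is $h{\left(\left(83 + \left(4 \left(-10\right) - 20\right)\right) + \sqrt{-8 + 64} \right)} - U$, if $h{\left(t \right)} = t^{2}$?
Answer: $\frac{248123654}{424143} + 92 \sqrt{14} \approx 929.23$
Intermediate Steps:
$U = \frac{1}{424143}$ ($U = \frac{1}{3 \left(407383 - 266002\right)} = \frac{1}{3 \cdot 141381} = \frac{1}{3} \cdot \frac{1}{141381} = \frac{1}{424143} \approx 2.3577 \cdot 10^{-6}$)
$h{\left(\left(83 + \left(4 \left(-10\right) - 20\right)\right) + \sqrt{-8 + 64} \right)} - U = \left(\left(83 + \left(4 \left(-10\right) - 20\right)\right) + \sqrt{-8 + 64}\right)^{2} - \frac{1}{424143} = \left(\left(83 - 60\right) + \sqrt{56}\right)^{2} - \frac{1}{424143} = \left(\left(83 - 60\right) + 2 \sqrt{14}\right)^{2} - \frac{1}{424143} = \left(23 + 2 \sqrt{14}\right)^{2} - \frac{1}{424143} = - \frac{1}{424143} + \left(23 + 2 \sqrt{14}\right)^{2}$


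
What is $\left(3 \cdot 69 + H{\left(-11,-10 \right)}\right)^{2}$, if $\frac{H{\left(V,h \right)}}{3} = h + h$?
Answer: $21609$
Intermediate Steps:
$H{\left(V,h \right)} = 6 h$ ($H{\left(V,h \right)} = 3 \left(h + h\right) = 3 \cdot 2 h = 6 h$)
$\left(3 \cdot 69 + H{\left(-11,-10 \right)}\right)^{2} = \left(3 \cdot 69 + 6 \left(-10\right)\right)^{2} = \left(207 - 60\right)^{2} = 147^{2} = 21609$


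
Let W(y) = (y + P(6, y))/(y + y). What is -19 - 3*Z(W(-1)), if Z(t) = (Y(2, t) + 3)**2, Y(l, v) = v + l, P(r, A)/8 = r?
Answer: -4183/4 ≈ -1045.8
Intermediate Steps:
P(r, A) = 8*r
Y(l, v) = l + v
W(y) = (48 + y)/(2*y) (W(y) = (y + 8*6)/(y + y) = (y + 48)/((2*y)) = (48 + y)*(1/(2*y)) = (48 + y)/(2*y))
Z(t) = (5 + t)**2 (Z(t) = ((2 + t) + 3)**2 = (5 + t)**2)
-19 - 3*Z(W(-1)) = -19 - 3*(5 + (1/2)*(48 - 1)/(-1))**2 = -19 - 3*(5 + (1/2)*(-1)*47)**2 = -19 - 3*(5 - 47/2)**2 = -19 - 3*(-37/2)**2 = -19 - 3*1369/4 = -19 - 4107/4 = -4183/4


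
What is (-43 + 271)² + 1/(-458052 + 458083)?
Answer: 1611505/31 ≈ 51984.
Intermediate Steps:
(-43 + 271)² + 1/(-458052 + 458083) = 228² + 1/31 = 51984 + 1/31 = 1611505/31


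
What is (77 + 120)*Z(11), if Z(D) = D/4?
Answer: 2167/4 ≈ 541.75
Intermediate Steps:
Z(D) = D/4 (Z(D) = D*(¼) = D/4)
(77 + 120)*Z(11) = (77 + 120)*((¼)*11) = 197*(11/4) = 2167/4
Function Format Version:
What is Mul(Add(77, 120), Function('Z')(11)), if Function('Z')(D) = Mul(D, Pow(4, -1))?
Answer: Rational(2167, 4) ≈ 541.75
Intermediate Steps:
Function('Z')(D) = Mul(Rational(1, 4), D) (Function('Z')(D) = Mul(D, Rational(1, 4)) = Mul(Rational(1, 4), D))
Mul(Add(77, 120), Function('Z')(11)) = Mul(Add(77, 120), Mul(Rational(1, 4), 11)) = Mul(197, Rational(11, 4)) = Rational(2167, 4)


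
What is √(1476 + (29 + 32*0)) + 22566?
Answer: 22566 + √1505 ≈ 22605.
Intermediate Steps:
√(1476 + (29 + 32*0)) + 22566 = √(1476 + (29 + 0)) + 22566 = √(1476 + 29) + 22566 = √1505 + 22566 = 22566 + √1505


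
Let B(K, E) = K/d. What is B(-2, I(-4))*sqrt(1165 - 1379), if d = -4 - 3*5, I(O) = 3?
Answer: 2*I*sqrt(214)/19 ≈ 1.5399*I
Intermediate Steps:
d = -19 (d = -4 - 15 = -19)
B(K, E) = -K/19 (B(K, E) = K/(-19) = K*(-1/19) = -K/19)
B(-2, I(-4))*sqrt(1165 - 1379) = (-1/19*(-2))*sqrt(1165 - 1379) = 2*sqrt(-214)/19 = 2*(I*sqrt(214))/19 = 2*I*sqrt(214)/19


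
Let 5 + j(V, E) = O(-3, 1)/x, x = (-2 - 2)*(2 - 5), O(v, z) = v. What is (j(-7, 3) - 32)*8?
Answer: -298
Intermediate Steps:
x = 12 (x = -4*(-3) = 12)
j(V, E) = -21/4 (j(V, E) = -5 - 3/12 = -5 - 3*1/12 = -5 - 1/4 = -21/4)
(j(-7, 3) - 32)*8 = (-21/4 - 32)*8 = -149/4*8 = -298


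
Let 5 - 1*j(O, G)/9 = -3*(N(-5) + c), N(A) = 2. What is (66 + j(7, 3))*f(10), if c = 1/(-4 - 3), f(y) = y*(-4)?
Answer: -45120/7 ≈ -6445.7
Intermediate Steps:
f(y) = -4*y
c = -1/7 (c = 1/(-7) = -1/7 ≈ -0.14286)
j(O, G) = 666/7 (j(O, G) = 45 - (-27)*(2 - 1/7) = 45 - (-27)*13/7 = 45 - 9*(-39/7) = 45 + 351/7 = 666/7)
(66 + j(7, 3))*f(10) = (66 + 666/7)*(-4*10) = (1128/7)*(-40) = -45120/7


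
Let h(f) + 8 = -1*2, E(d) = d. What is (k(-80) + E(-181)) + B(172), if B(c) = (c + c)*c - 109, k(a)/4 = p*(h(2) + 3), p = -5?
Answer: 59018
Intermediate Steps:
h(f) = -10 (h(f) = -8 - 1*2 = -8 - 2 = -10)
k(a) = 140 (k(a) = 4*(-5*(-10 + 3)) = 4*(-5*(-7)) = 4*35 = 140)
B(c) = -109 + 2*c**2 (B(c) = (2*c)*c - 109 = 2*c**2 - 109 = -109 + 2*c**2)
(k(-80) + E(-181)) + B(172) = (140 - 181) + (-109 + 2*172**2) = -41 + (-109 + 2*29584) = -41 + (-109 + 59168) = -41 + 59059 = 59018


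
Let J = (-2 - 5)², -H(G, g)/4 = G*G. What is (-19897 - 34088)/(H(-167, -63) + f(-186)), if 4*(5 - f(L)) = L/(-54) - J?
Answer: 971730/2007713 ≈ 0.48400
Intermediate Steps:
H(G, g) = -4*G² (H(G, g) = -4*G*G = -4*G²)
J = 49 (J = (-7)² = 49)
f(L) = 69/4 + L/216 (f(L) = 5 - (L/(-54) - 1*49)/4 = 5 - (L*(-1/54) - 49)/4 = 5 - (-L/54 - 49)/4 = 5 - (-49 - L/54)/4 = 5 + (49/4 + L/216) = 69/4 + L/216)
(-19897 - 34088)/(H(-167, -63) + f(-186)) = (-19897 - 34088)/(-4*(-167)² + (69/4 + (1/216)*(-186))) = -53985/(-4*27889 + (69/4 - 31/36)) = -53985/(-111556 + 295/18) = -53985/(-2007713/18) = -53985*(-18/2007713) = 971730/2007713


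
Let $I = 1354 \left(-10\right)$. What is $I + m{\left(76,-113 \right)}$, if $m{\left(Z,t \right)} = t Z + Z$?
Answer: $-22052$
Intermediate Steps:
$I = -13540$
$m{\left(Z,t \right)} = Z + Z t$ ($m{\left(Z,t \right)} = Z t + Z = Z + Z t$)
$I + m{\left(76,-113 \right)} = -13540 + 76 \left(1 - 113\right) = -13540 + 76 \left(-112\right) = -13540 - 8512 = -22052$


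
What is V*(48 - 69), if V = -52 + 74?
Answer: -462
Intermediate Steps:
V = 22
V*(48 - 69) = 22*(48 - 69) = 22*(-21) = -462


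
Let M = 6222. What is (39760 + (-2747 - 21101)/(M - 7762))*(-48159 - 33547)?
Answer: -113746354252/35 ≈ -3.2499e+9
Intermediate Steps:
(39760 + (-2747 - 21101)/(M - 7762))*(-48159 - 33547) = (39760 + (-2747 - 21101)/(6222 - 7762))*(-48159 - 33547) = (39760 - 23848/(-1540))*(-81706) = (39760 - 23848*(-1/1540))*(-81706) = (39760 + 542/35)*(-81706) = (1392142/35)*(-81706) = -113746354252/35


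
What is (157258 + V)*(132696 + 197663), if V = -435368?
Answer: -91876141490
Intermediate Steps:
(157258 + V)*(132696 + 197663) = (157258 - 435368)*(132696 + 197663) = -278110*330359 = -91876141490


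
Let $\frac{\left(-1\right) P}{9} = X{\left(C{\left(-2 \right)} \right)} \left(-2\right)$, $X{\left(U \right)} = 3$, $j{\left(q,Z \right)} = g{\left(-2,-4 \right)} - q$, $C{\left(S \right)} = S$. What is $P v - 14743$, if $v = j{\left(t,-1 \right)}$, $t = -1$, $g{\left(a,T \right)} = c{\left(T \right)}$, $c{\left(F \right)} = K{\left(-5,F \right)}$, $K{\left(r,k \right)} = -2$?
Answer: $-14797$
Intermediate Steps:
$c{\left(F \right)} = -2$
$g{\left(a,T \right)} = -2$
$j{\left(q,Z \right)} = -2 - q$
$P = 54$ ($P = - 9 \cdot 3 \left(-2\right) = \left(-9\right) \left(-6\right) = 54$)
$v = -1$ ($v = -2 - -1 = -2 + 1 = -1$)
$P v - 14743 = 54 \left(-1\right) - 14743 = -54 - 14743 = -14797$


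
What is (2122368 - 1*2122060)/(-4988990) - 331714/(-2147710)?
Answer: 82712816709/535745185645 ≈ 0.15439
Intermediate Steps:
(2122368 - 1*2122060)/(-4988990) - 331714/(-2147710) = (2122368 - 2122060)*(-1/4988990) - 331714*(-1/2147710) = 308*(-1/4988990) + 165857/1073855 = -154/2494495 + 165857/1073855 = 82712816709/535745185645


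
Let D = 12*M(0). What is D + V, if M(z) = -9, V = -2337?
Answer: -2445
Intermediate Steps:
D = -108 (D = 12*(-9) = -108)
D + V = -108 - 2337 = -2445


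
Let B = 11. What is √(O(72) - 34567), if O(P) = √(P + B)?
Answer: √(-34567 + √83) ≈ 185.9*I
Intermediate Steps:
O(P) = √(11 + P) (O(P) = √(P + 11) = √(11 + P))
√(O(72) - 34567) = √(√(11 + 72) - 34567) = √(√83 - 34567) = √(-34567 + √83)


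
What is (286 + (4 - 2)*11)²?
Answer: 94864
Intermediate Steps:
(286 + (4 - 2)*11)² = (286 + 2*11)² = (286 + 22)² = 308² = 94864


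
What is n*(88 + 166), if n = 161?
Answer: 40894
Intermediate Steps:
n*(88 + 166) = 161*(88 + 166) = 161*254 = 40894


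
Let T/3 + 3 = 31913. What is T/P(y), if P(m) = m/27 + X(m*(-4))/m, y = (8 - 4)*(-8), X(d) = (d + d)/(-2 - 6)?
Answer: -516942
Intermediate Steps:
X(d) = -d/4 (X(d) = (2*d)/(-8) = (2*d)*(-⅛) = -d/4)
T = 95730 (T = -9 + 3*31913 = -9 + 95739 = 95730)
y = -32 (y = 4*(-8) = -32)
P(m) = 1 + m/27 (P(m) = m/27 + (-m*(-4)/4)/m = m*(1/27) + (-(-1)*m)/m = m/27 + m/m = m/27 + 1 = 1 + m/27)
T/P(y) = 95730/(1 + (1/27)*(-32)) = 95730/(1 - 32/27) = 95730/(-5/27) = 95730*(-27/5) = -516942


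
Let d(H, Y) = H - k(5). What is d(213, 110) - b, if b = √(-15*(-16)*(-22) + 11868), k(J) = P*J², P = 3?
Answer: 138 - 6*√183 ≈ 56.833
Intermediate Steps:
k(J) = 3*J²
d(H, Y) = -75 + H (d(H, Y) = H - 3*5² = H - 3*25 = H - 1*75 = H - 75 = -75 + H)
b = 6*√183 (b = √(240*(-22) + 11868) = √(-5280 + 11868) = √6588 = 6*√183 ≈ 81.167)
d(213, 110) - b = (-75 + 213) - 6*√183 = 138 - 6*√183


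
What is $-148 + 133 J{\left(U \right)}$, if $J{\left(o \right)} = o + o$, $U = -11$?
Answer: $-3074$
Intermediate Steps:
$J{\left(o \right)} = 2 o$
$-148 + 133 J{\left(U \right)} = -148 + 133 \cdot 2 \left(-11\right) = -148 + 133 \left(-22\right) = -148 - 2926 = -3074$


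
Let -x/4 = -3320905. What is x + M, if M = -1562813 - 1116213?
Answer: 10604594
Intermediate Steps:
M = -2679026
x = 13283620 (x = -4*(-3320905) = 13283620)
x + M = 13283620 - 2679026 = 10604594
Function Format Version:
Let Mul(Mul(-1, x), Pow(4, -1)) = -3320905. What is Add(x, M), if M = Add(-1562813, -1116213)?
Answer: 10604594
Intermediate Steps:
M = -2679026
x = 13283620 (x = Mul(-4, -3320905) = 13283620)
Add(x, M) = Add(13283620, -2679026) = 10604594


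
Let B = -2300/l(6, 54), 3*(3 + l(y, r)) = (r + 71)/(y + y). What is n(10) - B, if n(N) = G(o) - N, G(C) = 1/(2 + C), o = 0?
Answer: 165277/34 ≈ 4861.1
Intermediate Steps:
l(y, r) = -3 + (71 + r)/(6*y) (l(y, r) = -3 + ((r + 71)/(y + y))/3 = -3 + ((71 + r)/((2*y)))/3 = -3 + ((71 + r)*(1/(2*y)))/3 = -3 + ((71 + r)/(2*y))/3 = -3 + (71 + r)/(6*y))
B = -82800/17 (B = -2300*36/(71 + 54 - 18*6) = -2300*36/(71 + 54 - 108) = -2300/((⅙)*(⅙)*17) = -2300/17/36 = -2300*36/17 = -82800/17 ≈ -4870.6)
n(N) = ½ - N (n(N) = 1/(2 + 0) - N = 1/2 - N = ½ - N)
n(10) - B = (½ - 1*10) - 1*(-82800/17) = (½ - 10) + 82800/17 = -19/2 + 82800/17 = 165277/34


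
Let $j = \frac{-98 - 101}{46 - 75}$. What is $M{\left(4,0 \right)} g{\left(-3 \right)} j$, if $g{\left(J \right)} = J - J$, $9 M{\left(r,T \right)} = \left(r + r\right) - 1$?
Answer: $0$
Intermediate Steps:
$M{\left(r,T \right)} = - \frac{1}{9} + \frac{2 r}{9}$ ($M{\left(r,T \right)} = \frac{\left(r + r\right) - 1}{9} = \frac{2 r - 1}{9} = \frac{-1 + 2 r}{9} = - \frac{1}{9} + \frac{2 r}{9}$)
$g{\left(J \right)} = 0$
$j = \frac{199}{29}$ ($j = - \frac{199}{-29} = \left(-199\right) \left(- \frac{1}{29}\right) = \frac{199}{29} \approx 6.8621$)
$M{\left(4,0 \right)} g{\left(-3 \right)} j = \left(- \frac{1}{9} + \frac{2}{9} \cdot 4\right) 0 \cdot \frac{199}{29} = \left(- \frac{1}{9} + \frac{8}{9}\right) 0 \cdot \frac{199}{29} = \frac{7}{9} \cdot 0 \cdot \frac{199}{29} = 0 \cdot \frac{199}{29} = 0$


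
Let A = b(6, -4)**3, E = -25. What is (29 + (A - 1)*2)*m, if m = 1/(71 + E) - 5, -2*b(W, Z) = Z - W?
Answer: -63433/46 ≈ -1379.0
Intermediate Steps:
b(W, Z) = W/2 - Z/2 (b(W, Z) = -(Z - W)/2 = W/2 - Z/2)
A = 125 (A = ((1/2)*6 - 1/2*(-4))**3 = (3 + 2)**3 = 5**3 = 125)
m = -229/46 (m = 1/(71 - 25) - 5 = 1/46 - 5 = -229/46 ≈ -4.9783)
(29 + (A - 1)*2)*m = (29 + (125 - 1)*2)*(-229/46) = (29 + 124*2)*(-229/46) = (29 + 248)*(-229/46) = 277*(-229/46) = -63433/46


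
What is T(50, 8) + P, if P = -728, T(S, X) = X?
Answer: -720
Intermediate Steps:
T(50, 8) + P = 8 - 728 = -720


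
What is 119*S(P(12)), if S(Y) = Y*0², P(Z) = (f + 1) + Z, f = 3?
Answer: 0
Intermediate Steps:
P(Z) = 4 + Z (P(Z) = (3 + 1) + Z = 4 + Z)
S(Y) = 0 (S(Y) = Y*0 = 0)
119*S(P(12)) = 119*0 = 0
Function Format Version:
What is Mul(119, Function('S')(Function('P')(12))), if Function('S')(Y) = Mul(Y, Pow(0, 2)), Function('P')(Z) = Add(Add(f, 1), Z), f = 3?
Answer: 0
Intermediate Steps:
Function('P')(Z) = Add(4, Z) (Function('P')(Z) = Add(Add(3, 1), Z) = Add(4, Z))
Function('S')(Y) = 0 (Function('S')(Y) = Mul(Y, 0) = 0)
Mul(119, Function('S')(Function('P')(12))) = Mul(119, 0) = 0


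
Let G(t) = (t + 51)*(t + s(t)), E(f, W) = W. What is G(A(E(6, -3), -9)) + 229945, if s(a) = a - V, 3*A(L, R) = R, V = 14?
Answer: 228985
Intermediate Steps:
A(L, R) = R/3
s(a) = -14 + a (s(a) = a - 1*14 = a - 14 = -14 + a)
G(t) = (-14 + 2*t)*(51 + t) (G(t) = (t + 51)*(t + (-14 + t)) = (51 + t)*(-14 + 2*t) = (-14 + 2*t)*(51 + t))
G(A(E(6, -3), -9)) + 229945 = (-714 + 2*((⅓)*(-9))² + 88*((⅓)*(-9))) + 229945 = (-714 + 2*(-3)² + 88*(-3)) + 229945 = (-714 + 2*9 - 264) + 229945 = (-714 + 18 - 264) + 229945 = -960 + 229945 = 228985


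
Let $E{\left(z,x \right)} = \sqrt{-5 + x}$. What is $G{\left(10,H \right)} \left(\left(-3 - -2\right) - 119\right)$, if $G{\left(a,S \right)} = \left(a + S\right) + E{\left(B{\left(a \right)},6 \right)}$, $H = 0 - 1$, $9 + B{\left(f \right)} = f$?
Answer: $-1200$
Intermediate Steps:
$B{\left(f \right)} = -9 + f$
$H = -1$ ($H = 0 - 1 = -1$)
$G{\left(a,S \right)} = 1 + S + a$ ($G{\left(a,S \right)} = \left(a + S\right) + \sqrt{-5 + 6} = \left(S + a\right) + \sqrt{1} = \left(S + a\right) + 1 = 1 + S + a$)
$G{\left(10,H \right)} \left(\left(-3 - -2\right) - 119\right) = \left(1 - 1 + 10\right) \left(\left(-3 - -2\right) - 119\right) = 10 \left(\left(-3 + 2\right) - 119\right) = 10 \left(-1 - 119\right) = 10 \left(-120\right) = -1200$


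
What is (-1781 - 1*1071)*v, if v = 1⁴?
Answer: -2852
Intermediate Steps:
v = 1
(-1781 - 1*1071)*v = (-1781 - 1*1071)*1 = (-1781 - 1071)*1 = -2852*1 = -2852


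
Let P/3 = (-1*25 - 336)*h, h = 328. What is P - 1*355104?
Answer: -710328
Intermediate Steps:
P = -355224 (P = 3*((-1*25 - 336)*328) = 3*((-25 - 336)*328) = 3*(-361*328) = 3*(-118408) = -355224)
P - 1*355104 = -355224 - 1*355104 = -355224 - 355104 = -710328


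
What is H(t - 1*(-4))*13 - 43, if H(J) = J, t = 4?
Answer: 61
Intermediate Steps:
H(t - 1*(-4))*13 - 43 = (4 - 1*(-4))*13 - 43 = (4 + 4)*13 - 43 = 8*13 - 43 = 104 - 43 = 61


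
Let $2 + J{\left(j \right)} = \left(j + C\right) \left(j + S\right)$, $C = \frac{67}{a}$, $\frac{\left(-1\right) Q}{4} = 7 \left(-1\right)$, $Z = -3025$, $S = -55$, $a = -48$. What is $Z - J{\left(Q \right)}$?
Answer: $- \frac{36875}{16} \approx -2304.7$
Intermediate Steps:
$Q = 28$ ($Q = - 4 \cdot 7 \left(-1\right) = \left(-4\right) \left(-7\right) = 28$)
$C = - \frac{67}{48}$ ($C = \frac{67}{-48} = 67 \left(- \frac{1}{48}\right) = - \frac{67}{48} \approx -1.3958$)
$J{\left(j \right)} = -2 + \left(-55 + j\right) \left(- \frac{67}{48} + j\right)$ ($J{\left(j \right)} = -2 + \left(j - \frac{67}{48}\right) \left(j - 55\right) = -2 + \left(- \frac{67}{48} + j\right) \left(-55 + j\right) = -2 + \left(-55 + j\right) \left(- \frac{67}{48} + j\right)$)
$Z - J{\left(Q \right)} = -3025 - \left(\frac{3589}{48} + 28^{2} - \frac{18949}{12}\right) = -3025 - \left(\frac{3589}{48} + 784 - \frac{18949}{12}\right) = -3025 - - \frac{11525}{16} = -3025 + \frac{11525}{16} = - \frac{36875}{16}$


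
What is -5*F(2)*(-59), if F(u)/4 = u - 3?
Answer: -1180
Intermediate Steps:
F(u) = -12 + 4*u (F(u) = 4*(u - 3) = 4*(-3 + u) = -12 + 4*u)
-5*F(2)*(-59) = -5*(-12 + 4*2)*(-59) = -5*(-12 + 8)*(-59) = -5*(-4)*(-59) = 20*(-59) = -1180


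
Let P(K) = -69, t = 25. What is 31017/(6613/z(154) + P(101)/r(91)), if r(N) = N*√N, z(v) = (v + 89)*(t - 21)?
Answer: 150241099996676052/32950494780475 + 184002109894512*√91/32950494780475 ≈ 4612.9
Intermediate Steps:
z(v) = 356 + 4*v (z(v) = (v + 89)*(25 - 21) = (89 + v)*4 = 356 + 4*v)
r(N) = N^(3/2)
31017/(6613/z(154) + P(101)/r(91)) = 31017/(6613/(356 + 4*154) - 69*√91/8281) = 31017/(6613/(356 + 616) - 69*√91/8281) = 31017/(6613/972 - 69*√91/8281)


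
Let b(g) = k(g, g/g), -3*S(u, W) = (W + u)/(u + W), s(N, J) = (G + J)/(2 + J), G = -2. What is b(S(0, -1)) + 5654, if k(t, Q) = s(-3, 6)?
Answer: 11309/2 ≈ 5654.5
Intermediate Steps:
s(N, J) = (-2 + J)/(2 + J)
S(u, W) = -⅓ (S(u, W) = -(W + u)/(3*(u + W)) = -(W + u)/(3*(W + u)) = -⅓*1 = -⅓)
k(t, Q) = ½ (k(t, Q) = (-2 + 6)/(2 + 6) = 4/8 = (⅛)*4 = ½)
b(g) = ½
b(S(0, -1)) + 5654 = ½ + 5654 = 11309/2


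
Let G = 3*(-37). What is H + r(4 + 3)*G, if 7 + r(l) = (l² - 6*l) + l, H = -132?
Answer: -909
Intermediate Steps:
r(l) = -7 + l² - 5*l (r(l) = -7 + ((l² - 6*l) + l) = -7 + (l² - 5*l) = -7 + l² - 5*l)
G = -111
H + r(4 + 3)*G = -132 + (-7 + (4 + 3)² - 5*(4 + 3))*(-111) = -132 + (-7 + 7² - 5*7)*(-111) = -132 + (-7 + 49 - 35)*(-111) = -132 + 7*(-111) = -132 - 777 = -909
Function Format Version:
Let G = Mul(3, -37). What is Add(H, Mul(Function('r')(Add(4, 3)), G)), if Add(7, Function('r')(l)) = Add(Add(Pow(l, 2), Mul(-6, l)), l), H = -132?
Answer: -909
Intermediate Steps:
Function('r')(l) = Add(-7, Pow(l, 2), Mul(-5, l)) (Function('r')(l) = Add(-7, Add(Add(Pow(l, 2), Mul(-6, l)), l)) = Add(-7, Add(Pow(l, 2), Mul(-5, l))) = Add(-7, Pow(l, 2), Mul(-5, l)))
G = -111
Add(H, Mul(Function('r')(Add(4, 3)), G)) = Add(-132, Mul(Add(-7, Pow(Add(4, 3), 2), Mul(-5, Add(4, 3))), -111)) = Add(-132, Mul(Add(-7, Pow(7, 2), Mul(-5, 7)), -111)) = Add(-132, Mul(Add(-7, 49, -35), -111)) = Add(-132, Mul(7, -111)) = Add(-132, -777) = -909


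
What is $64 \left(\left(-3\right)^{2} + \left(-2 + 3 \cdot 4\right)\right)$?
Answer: $1216$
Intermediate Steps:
$64 \left(\left(-3\right)^{2} + \left(-2 + 3 \cdot 4\right)\right) = 64 \left(9 + \left(-2 + 12\right)\right) = 64 \left(9 + 10\right) = 64 \cdot 19 = 1216$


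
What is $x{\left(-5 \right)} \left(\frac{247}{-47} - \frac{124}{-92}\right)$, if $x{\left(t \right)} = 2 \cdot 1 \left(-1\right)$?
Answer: $\frac{8448}{1081} \approx 7.815$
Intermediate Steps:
$x{\left(t \right)} = -2$ ($x{\left(t \right)} = 2 \left(-1\right) = -2$)
$x{\left(-5 \right)} \left(\frac{247}{-47} - \frac{124}{-92}\right) = - 2 \left(\frac{247}{-47} - \frac{124}{-92}\right) = - 2 \left(247 \left(- \frac{1}{47}\right) - - \frac{31}{23}\right) = - 2 \left(- \frac{247}{47} + \frac{31}{23}\right) = \left(-2\right) \left(- \frac{4224}{1081}\right) = \frac{8448}{1081}$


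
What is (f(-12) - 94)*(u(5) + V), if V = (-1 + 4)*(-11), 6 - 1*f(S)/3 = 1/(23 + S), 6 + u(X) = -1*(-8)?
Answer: 26009/11 ≈ 2364.5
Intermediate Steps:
u(X) = 2 (u(X) = -6 - 1*(-8) = -6 + 8 = 2)
f(S) = 18 - 3/(23 + S)
V = -33 (V = 3*(-11) = -33)
(f(-12) - 94)*(u(5) + V) = (3*(137 + 6*(-12))/(23 - 12) - 94)*(2 - 33) = (3*(137 - 72)/11 - 94)*(-31) = (3*(1/11)*65 - 94)*(-31) = (195/11 - 94)*(-31) = -839/11*(-31) = 26009/11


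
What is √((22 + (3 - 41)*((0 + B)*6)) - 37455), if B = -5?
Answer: I*√36293 ≈ 190.51*I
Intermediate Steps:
√((22 + (3 - 41)*((0 + B)*6)) - 37455) = √((22 + (3 - 41)*((0 - 5)*6)) - 37455) = √((22 - (-190)*6) - 37455) = √((22 - 38*(-30)) - 37455) = √((22 + 1140) - 37455) = √(1162 - 37455) = √(-36293) = I*√36293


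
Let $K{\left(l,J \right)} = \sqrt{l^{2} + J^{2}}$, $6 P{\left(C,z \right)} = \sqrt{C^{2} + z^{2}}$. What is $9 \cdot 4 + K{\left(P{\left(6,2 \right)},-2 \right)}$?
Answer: $36 + \frac{\sqrt{46}}{3} \approx 38.261$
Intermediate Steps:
$P{\left(C,z \right)} = \frac{\sqrt{C^{2} + z^{2}}}{6}$
$K{\left(l,J \right)} = \sqrt{J^{2} + l^{2}}$
$9 \cdot 4 + K{\left(P{\left(6,2 \right)},-2 \right)} = 9 \cdot 4 + \sqrt{\left(-2\right)^{2} + \left(\frac{\sqrt{6^{2} + 2^{2}}}{6}\right)^{2}} = 36 + \sqrt{4 + \left(\frac{\sqrt{36 + 4}}{6}\right)^{2}} = 36 + \sqrt{4 + \left(\frac{\sqrt{40}}{6}\right)^{2}} = 36 + \sqrt{4 + \left(\frac{2 \sqrt{10}}{6}\right)^{2}} = 36 + \sqrt{4 + \left(\frac{\sqrt{10}}{3}\right)^{2}} = 36 + \sqrt{4 + \frac{10}{9}} = 36 + \sqrt{\frac{46}{9}} = 36 + \frac{\sqrt{46}}{3}$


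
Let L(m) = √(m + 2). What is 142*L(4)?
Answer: 142*√6 ≈ 347.83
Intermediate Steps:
L(m) = √(2 + m)
142*L(4) = 142*√(2 + 4) = 142*√6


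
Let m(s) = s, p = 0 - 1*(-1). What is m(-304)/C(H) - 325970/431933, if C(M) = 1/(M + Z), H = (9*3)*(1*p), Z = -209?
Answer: 23897663054/431933 ≈ 55327.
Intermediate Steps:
p = 1 (p = 0 + 1 = 1)
H = 27 (H = (9*3)*(1*1) = 27*1 = 27)
C(M) = 1/(-209 + M) (C(M) = 1/(M - 209) = 1/(-209 + M))
m(-304)/C(H) - 325970/431933 = -304/(1/(-209 + 27)) - 325970/431933 = -304/(1/(-182)) - 325970*1/431933 = -304/(-1/182) - 325970/431933 = -304*(-182) - 325970/431933 = 55328 - 325970/431933 = 23897663054/431933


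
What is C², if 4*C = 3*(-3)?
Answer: 81/16 ≈ 5.0625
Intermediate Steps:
C = -9/4 (C = (3*(-3))/4 = (¼)*(-9) = -9/4 ≈ -2.2500)
C² = (-9/4)² = 81/16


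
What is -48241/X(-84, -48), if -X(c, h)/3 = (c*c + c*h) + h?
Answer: 48241/33120 ≈ 1.4566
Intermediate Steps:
X(c, h) = -3*h - 3*c² - 3*c*h (X(c, h) = -3*((c*c + c*h) + h) = -3*((c² + c*h) + h) = -3*(h + c² + c*h) = -3*h - 3*c² - 3*c*h)
-48241/X(-84, -48) = -48241/(-3*(-48) - 3*(-84)² - 3*(-84)*(-48)) = -48241/(144 - 3*7056 - 12096) = -48241/(144 - 21168 - 12096) = -48241/(-33120) = -48241*(-1/33120) = 48241/33120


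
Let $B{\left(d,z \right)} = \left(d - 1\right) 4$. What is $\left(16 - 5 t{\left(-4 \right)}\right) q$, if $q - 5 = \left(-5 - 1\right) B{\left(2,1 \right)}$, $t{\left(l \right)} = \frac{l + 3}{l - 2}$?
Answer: $- \frac{1729}{6} \approx -288.17$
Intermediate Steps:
$B{\left(d,z \right)} = -4 + 4 d$ ($B{\left(d,z \right)} = \left(-1 + d\right) 4 = -4 + 4 d$)
$t{\left(l \right)} = \frac{3 + l}{-2 + l}$
$q = -19$ ($q = 5 + \left(-5 - 1\right) \left(-4 + 4 \cdot 2\right) = 5 - 6 \left(-4 + 8\right) = 5 - 24 = -19$)
$\left(16 - 5 t{\left(-4 \right)}\right) q = \left(16 - 5 \frac{3 - 4}{-2 - 4}\right) \left(-19\right) = \left(16 - 5 \frac{1}{-6} \left(-1\right)\right) \left(-19\right) = \left(16 - 5 \left(\left(- \frac{1}{6}\right) \left(-1\right)\right)\right) \left(-19\right) = \left(16 - \frac{5}{6}\right) \left(-19\right) = \frac{91}{6} \left(-19\right) = - \frac{1729}{6}$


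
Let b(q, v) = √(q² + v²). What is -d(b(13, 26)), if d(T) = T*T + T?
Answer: -845 - 13*√5 ≈ -874.07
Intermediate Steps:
d(T) = T + T² (d(T) = T² + T = T + T²)
-d(b(13, 26)) = -√(13² + 26²)*(1 + √(13² + 26²)) = -√(169 + 676)*(1 + √(169 + 676)) = -√845*(1 + √845) = -13*√5*(1 + 13*√5)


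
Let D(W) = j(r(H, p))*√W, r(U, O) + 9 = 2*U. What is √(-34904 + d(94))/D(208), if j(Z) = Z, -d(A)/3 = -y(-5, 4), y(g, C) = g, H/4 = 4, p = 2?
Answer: I*√453947/1196 ≈ 0.56334*I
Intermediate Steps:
H = 16 (H = 4*4 = 16)
r(U, O) = -9 + 2*U
d(A) = -15 (d(A) = -(-3)*(-5) = -3*5 = -15)
D(W) = 23*√W (D(W) = (-9 + 2*16)*√W = (-9 + 32)*√W = 23*√W)
√(-34904 + d(94))/D(208) = √(-34904 - 15)/((23*√208)) = √(-34919)/((23*(4*√13))) = (I*√34919)/((92*√13)) = (I*√34919)*(√13/1196) = I*√453947/1196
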